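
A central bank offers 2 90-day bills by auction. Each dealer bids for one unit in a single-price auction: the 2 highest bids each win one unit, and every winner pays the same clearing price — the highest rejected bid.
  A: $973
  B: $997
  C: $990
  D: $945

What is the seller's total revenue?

Sorting: 997 (B), 990 (C), 973 (A), 945 (D)
Winners (2 units): B, C.
Clearing price = highest rejected bid = $973.
Total revenue = 2 × $973 = $1,946.

Total revenue: $1,946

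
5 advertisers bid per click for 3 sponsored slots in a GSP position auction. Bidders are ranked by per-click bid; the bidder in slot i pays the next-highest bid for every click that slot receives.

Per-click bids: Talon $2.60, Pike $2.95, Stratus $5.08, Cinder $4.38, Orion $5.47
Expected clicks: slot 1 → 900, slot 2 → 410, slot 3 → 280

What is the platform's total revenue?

Per-click bids in order: $5.47 (Orion) > $5.08 (Stratus) > $4.38 (Cinder) > $2.95 (Pike) > …
Slot 1: Orion pays $5.08 × 900 = $4572.00
Slot 2: Stratus pays $4.38 × 410 = $1795.80
Slot 3: Cinder pays $2.95 × 280 = $826.00
Total = $7193.80

Total revenue: $7193.80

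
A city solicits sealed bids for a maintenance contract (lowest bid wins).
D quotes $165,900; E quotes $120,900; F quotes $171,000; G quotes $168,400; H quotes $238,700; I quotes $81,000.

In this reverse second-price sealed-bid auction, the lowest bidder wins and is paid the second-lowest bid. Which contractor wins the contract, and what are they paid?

Rule: the lowest bidder wins and is paid the second-lowest bid.
Bids in order: 81,000 (I) < 120,900 (E) < 165,900 (D) < 168,400 (G) < 171,000 (F) < 238,700 (H)
I wins with the lowest bid; price is set by the runner-up at $120,900.

I is paid $120,900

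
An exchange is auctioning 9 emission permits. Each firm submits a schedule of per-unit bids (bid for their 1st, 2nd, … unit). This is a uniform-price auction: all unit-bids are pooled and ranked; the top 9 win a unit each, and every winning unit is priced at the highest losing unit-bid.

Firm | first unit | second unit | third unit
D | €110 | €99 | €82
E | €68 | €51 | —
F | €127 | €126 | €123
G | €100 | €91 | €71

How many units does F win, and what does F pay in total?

F: 3 units, pays €204

All unit-bids, highest first — top 9: 127 (F-1), 126 (F-2), 123 (F-3), 110 (D-1), 100 (G-1), 99 (D-2), 91 (G-2), 82 (D-3), 71 (G-3)
First bid not allocated: €68.
F wins 3 unit(s) at €68 each.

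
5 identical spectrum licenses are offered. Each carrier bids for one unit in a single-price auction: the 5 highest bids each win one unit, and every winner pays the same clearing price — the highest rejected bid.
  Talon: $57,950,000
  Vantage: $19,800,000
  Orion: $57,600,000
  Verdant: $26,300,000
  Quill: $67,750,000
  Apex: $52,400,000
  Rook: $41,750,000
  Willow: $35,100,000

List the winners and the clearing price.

Sorting: 67,750,000 (Quill), 57,950,000 (Talon), 57,600,000 (Orion), 52,400,000 (Apex), 41,750,000 (Rook), 35,100,000 (Willow), 26,300,000 (Verdant), …
Winners (5 units): Quill, Talon, Orion, Apex, Rook.
Highest unsuccessful bid: $35,100,000 → clearing price.

Quill, Talon, Orion, Apex, Rook; each pays $35,100,000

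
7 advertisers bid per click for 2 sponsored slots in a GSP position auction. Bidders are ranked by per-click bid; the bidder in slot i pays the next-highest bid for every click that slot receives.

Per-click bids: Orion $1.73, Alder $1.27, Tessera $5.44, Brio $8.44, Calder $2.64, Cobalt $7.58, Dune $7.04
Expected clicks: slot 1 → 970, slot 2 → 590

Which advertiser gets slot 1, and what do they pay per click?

Brio; $7.58 per click

Ranked by bid: $8.44 (Brio) > $7.58 (Cobalt) > $7.04 (Dune) > …
Slot 1 goes to the first-ranked bidder, Brio, who pays the next bid down: $7.58/click.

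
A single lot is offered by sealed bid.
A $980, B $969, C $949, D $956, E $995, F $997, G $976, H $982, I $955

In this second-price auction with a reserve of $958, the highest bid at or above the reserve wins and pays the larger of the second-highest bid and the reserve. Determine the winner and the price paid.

Bids in order: 997 (F) > 995 (E) > 982 (H) > 980 (A) > 976 (G) > 969 (B) > …
F has the top bid at or above the reserve ($997).
max(second-highest $995, reserve $958) = $995; the reserve does not bind.

F pays $995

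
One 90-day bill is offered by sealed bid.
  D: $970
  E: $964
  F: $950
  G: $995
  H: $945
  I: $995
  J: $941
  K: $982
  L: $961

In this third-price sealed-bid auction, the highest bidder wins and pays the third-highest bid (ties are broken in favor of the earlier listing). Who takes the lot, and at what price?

G pays $982

Sorting bids: 995 (G) > 995 (I) > 982 (K) > 970 (D) > 964 (E) > 961 (L) > …
Tie at $995 → G wins by tie-break.
G is highest; pays the third-highest bid, $982.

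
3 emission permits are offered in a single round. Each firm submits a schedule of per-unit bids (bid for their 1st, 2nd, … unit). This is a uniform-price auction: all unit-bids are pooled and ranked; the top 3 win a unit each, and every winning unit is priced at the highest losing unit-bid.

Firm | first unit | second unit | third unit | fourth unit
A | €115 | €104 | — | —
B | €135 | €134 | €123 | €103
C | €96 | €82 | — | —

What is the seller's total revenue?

Merging the schedules and taking the best 3: 135 (B-1), 134 (B-2), 123 (B-3)
First bid not allocated: €115.
Allocation: B 3. Every unit priced at €115.
Revenue = 3 × 115 = €345.

Total revenue: €345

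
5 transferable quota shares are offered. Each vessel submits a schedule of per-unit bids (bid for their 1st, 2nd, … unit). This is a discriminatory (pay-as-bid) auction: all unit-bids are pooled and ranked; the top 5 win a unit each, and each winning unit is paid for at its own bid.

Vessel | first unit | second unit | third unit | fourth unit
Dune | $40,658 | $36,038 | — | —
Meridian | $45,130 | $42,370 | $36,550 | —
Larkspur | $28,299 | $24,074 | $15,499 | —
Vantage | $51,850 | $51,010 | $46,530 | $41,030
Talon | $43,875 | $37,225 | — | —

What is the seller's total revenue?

Merging the schedules and taking the best 5: 51,850 (Vantage-1), 51,010 (Vantage-2), 46,530 (Vantage-3), 45,130 (Meridian-1), 43,875 (Talon-1)
Next rejected bid: $42,370 (not a price — pay-as-bid).
Each winning unit pays its own bid.
Revenue = 51,850 + 51,010 + 46,530 + 45,130 + 43,875 = $238,395.

Total revenue: $238,395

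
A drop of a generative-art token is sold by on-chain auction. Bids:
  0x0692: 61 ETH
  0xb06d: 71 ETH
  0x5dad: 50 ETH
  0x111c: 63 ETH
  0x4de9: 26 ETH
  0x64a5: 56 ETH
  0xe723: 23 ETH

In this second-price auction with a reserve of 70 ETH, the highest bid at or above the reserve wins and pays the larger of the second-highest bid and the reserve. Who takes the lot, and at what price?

Rule: the highest bid at or above the reserve wins and pays the larger of the second-highest bid and the reserve.
Bids in order: 71 (0xb06d) > 63 (0x111c) > 61 (0x0692) > 56 (0x64a5) > 50 (0x5dad) > 26 (0x4de9) > …
0xb06d has the top bid at or above the reserve (71 ETH).
max(second-highest 63 ETH, reserve 70 ETH) = 70 ETH.

0xb06d pays 70 ETH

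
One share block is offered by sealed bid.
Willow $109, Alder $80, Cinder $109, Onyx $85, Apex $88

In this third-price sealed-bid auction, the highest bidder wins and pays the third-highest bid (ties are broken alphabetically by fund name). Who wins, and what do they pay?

Rule: the highest bidder wins and pays the third-highest bid.
Sorting bids: 109 (Cinder) > 109 (Willow) > 88 (Apex) > 85 (Onyx) > 80 (Alder)
Cinder and Willow tie at $109; tie-break gives it to Cinder.
Cinder is highest; pays the third-highest bid, $88.

Cinder pays $88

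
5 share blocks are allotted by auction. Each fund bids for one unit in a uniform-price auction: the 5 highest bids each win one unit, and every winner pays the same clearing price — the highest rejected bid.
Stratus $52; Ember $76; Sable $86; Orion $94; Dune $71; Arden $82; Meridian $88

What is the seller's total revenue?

Ordering the bids: 94 (Orion), 88 (Meridian), 86 (Sable), 82 (Arden), 76 (Ember), 71 (Dune), 52 (Stratus)
Winners (5 units): Orion, Meridian, Sable, Arden, Ember.
Clearing price = highest rejected bid = $71.
Total revenue = 5 × $71 = $355.

Total revenue: $355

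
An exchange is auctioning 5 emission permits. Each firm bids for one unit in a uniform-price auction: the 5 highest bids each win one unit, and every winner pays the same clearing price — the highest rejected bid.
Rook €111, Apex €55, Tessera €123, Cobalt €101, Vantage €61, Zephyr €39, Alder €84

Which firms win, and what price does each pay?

Tessera, Rook, Cobalt, Alder, Vantage; each pays €55

Ordering the bids: 123 (Tessera), 111 (Rook), 101 (Cobalt), 84 (Alder), 61 (Vantage), 55 (Apex), 39 (Zephyr)
Top 5: Tessera, Rook, Cobalt, Alder, Vantage.
Clearing price = highest rejected bid = €55.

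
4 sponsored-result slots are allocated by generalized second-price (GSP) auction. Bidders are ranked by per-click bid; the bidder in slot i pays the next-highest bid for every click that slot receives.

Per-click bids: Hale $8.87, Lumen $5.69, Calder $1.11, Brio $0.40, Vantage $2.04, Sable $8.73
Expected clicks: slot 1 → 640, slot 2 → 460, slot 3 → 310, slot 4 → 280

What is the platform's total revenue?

Sorting advertisers: $8.87 (Hale) > $8.73 (Sable) > $5.69 (Lumen) > $2.04 (Vantage) > $1.11 (Calder) > …
Slot 1: Hale pays $8.73 × 640 = $5587.20
Slot 2: Sable pays $5.69 × 460 = $2617.40
Slot 3: Lumen pays $2.04 × 310 = $632.40
Slot 4: Vantage pays $1.11 × 280 = $310.80
Total = $9147.80

Total revenue: $9147.80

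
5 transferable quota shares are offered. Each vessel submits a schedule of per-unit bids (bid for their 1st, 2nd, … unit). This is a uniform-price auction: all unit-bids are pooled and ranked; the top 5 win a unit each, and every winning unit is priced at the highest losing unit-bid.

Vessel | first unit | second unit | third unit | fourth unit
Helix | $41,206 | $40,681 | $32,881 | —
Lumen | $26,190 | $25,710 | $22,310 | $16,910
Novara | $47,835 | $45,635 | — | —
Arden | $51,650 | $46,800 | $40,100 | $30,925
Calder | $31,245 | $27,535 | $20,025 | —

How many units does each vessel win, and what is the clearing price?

Arden 2, Helix 1, Novara 2; clearing price $40,681

All unit-bids, highest first — top 5: 51,650 (Arden-1), 47,835 (Novara-1), 46,800 (Arden-2), 45,635 (Novara-2), 41,206 (Helix-1)
Highest rejected unit-bid = $40,681.
Allocation: Arden 2, Helix 1, Novara 2.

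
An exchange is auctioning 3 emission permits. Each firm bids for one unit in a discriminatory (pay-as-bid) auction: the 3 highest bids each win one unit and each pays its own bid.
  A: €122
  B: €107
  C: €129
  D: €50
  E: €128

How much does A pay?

Ordering the bids: 129 (C), 128 (E), 122 (A), 107 (B), 50 (D)
Winners (3 units): C, E, A.
A wins → own bid €122.

A pays €122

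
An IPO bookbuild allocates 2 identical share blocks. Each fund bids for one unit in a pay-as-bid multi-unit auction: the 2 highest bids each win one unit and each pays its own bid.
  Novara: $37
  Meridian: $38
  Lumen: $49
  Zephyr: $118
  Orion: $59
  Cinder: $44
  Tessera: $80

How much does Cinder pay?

Cinder pays $0

Bids ranked high→low: 118 (Zephyr), 80 (Tessera), 59 (Orion), 49 (Lumen), …
The 2 highest are Zephyr, Tessera.
Cinder does not win → $0.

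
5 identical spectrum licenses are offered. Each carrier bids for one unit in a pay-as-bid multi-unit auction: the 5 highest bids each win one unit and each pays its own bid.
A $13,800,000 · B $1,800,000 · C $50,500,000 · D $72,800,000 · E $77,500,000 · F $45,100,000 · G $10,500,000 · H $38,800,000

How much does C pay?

C pays $50,500,000

Sorting: 77,500,000 (E), 72,800,000 (D), 50,500,000 (C), 45,100,000 (F), 38,800,000 (H), 13,800,000 (A), 10,500,000 (G), …
The 5 highest are E, D, C, F, H.
C wins → own bid $50,500,000.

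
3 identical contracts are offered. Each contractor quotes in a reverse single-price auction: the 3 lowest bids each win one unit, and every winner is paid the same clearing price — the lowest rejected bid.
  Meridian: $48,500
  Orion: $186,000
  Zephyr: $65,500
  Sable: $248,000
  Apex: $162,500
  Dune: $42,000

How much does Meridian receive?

Meridian is paid $162,500

Bids ranked low→high: 42,000 (Dune), 48,500 (Meridian), 65,500 (Zephyr), 162,500 (Apex), 186,000 (Orion), …
Lowest 3: Dune, Meridian, Zephyr.
Clearing price = lowest rejected bid = $162,500.
Meridian wins → is paid $162,500.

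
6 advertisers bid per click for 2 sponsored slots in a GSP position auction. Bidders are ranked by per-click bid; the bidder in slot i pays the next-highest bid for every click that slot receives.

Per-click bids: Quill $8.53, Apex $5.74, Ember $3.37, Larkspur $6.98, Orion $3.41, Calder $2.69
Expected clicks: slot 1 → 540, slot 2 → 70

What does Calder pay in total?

Calder pays $0.00

Per-click bids in order: $8.53 (Quill) > $6.98 (Larkspur) > $5.74 (Apex) > …
Calder ranks below slot 2 → no slot, pays nothing.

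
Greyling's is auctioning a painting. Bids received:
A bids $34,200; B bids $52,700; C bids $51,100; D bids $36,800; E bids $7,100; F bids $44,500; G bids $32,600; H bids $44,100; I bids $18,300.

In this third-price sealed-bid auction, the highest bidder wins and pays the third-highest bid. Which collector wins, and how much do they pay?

B pays $44,500

Bids ranked: 52,700 (B) > 51,100 (C) > 44,500 (F) > 44,100 (H) > 36,800 (D) > 34,200 (A) > …
B is highest; pays the third-highest bid, $44,500.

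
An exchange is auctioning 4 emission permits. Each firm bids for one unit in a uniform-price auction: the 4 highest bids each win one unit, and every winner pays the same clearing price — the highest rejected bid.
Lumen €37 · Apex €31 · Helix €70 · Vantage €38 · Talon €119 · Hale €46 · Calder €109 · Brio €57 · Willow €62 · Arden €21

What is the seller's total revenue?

Total revenue: €228

Sorting: 119 (Talon), 109 (Calder), 70 (Helix), 62 (Willow), 57 (Brio), 46 (Hale), …
Top 4: Talon, Calder, Helix, Willow.
Clearing price = highest rejected bid = €57.
Total revenue = 4 × €57 = €228.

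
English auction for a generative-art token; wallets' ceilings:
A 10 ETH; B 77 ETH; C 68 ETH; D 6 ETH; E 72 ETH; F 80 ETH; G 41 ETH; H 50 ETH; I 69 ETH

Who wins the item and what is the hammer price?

F wins at 77 ETH

Open ascending-bid auction: the price rises until one bidder remains; the winner pays the price at which the last rival dropped out.
Limits ranked: 80 (F) > 77 (B) > 72 (E) > 69 (I) > 68 (C) > 50 (H) > …
B is the last rival to drop out, at 77 ETH; F remains and wins at that price.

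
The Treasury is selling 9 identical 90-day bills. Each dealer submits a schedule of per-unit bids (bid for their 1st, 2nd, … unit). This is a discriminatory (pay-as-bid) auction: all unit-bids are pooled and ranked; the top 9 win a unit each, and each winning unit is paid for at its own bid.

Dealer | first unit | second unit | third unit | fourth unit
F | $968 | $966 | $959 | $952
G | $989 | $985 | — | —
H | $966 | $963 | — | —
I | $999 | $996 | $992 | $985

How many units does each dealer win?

Pooled unit-bids ranked (top 9): 999 (I-1), 996 (I-2), 992 (I-3), 989 (G-1), 985 (G-2), 985 (I-4), 968 (F-1), 966 (F-2), 966 (H-1)
Next rejected bid: $963 (not a price — pay-as-bid).
Allocation: F 2, G 2, H 1, I 4.

F 2, G 2, H 1, I 4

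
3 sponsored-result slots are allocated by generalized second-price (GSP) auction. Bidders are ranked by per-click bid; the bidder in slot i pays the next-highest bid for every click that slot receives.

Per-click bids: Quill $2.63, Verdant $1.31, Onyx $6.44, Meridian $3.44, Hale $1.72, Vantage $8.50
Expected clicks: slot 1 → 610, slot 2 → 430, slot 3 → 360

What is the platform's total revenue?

Per-click bids in order: $8.50 (Vantage) > $6.44 (Onyx) > $3.44 (Meridian) > $2.63 (Quill) > …
Slot 1: Vantage pays $6.44 × 610 = $3928.40
Slot 2: Onyx pays $3.44 × 430 = $1479.20
Slot 3: Meridian pays $2.63 × 360 = $946.80
Total = $6354.40

Total revenue: $6354.40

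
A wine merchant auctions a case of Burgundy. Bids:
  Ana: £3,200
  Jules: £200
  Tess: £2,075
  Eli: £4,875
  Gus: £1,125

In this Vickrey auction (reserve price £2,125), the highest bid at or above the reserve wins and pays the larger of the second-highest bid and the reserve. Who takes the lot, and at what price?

Bids ranked: 4,875 (Eli) > 3,200 (Ana) > 2,075 (Tess) > 1,125 (Gus) > 200 (Jules)
Highest eligible bid: Eli at £4,875.
max(second-highest £3,200, reserve £2,125) = £3,200; the reserve does not bind.

Eli pays £3,200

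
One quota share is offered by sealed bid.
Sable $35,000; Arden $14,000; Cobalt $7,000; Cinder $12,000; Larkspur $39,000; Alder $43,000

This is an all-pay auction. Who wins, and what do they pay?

Bids ranked: 43,000 (Alder) > 39,000 (Larkspur) > 35,000 (Sable) > 14,000 (Arden) > 12,000 (Cinder) > 7,000 (Cobalt)
Alder wins with the top bid; all bids are sunk regardless.

Alder pays $43,000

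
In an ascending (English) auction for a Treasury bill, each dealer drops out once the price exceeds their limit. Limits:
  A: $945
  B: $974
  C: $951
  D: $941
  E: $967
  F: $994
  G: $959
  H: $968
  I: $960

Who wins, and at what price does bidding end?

F wins at $974

Limits ranked: 994 (F) > 974 (B) > 968 (H) > 967 (E) > 960 (I) > 959 (G) > …
Bidding ends when B exits at $974; F takes it.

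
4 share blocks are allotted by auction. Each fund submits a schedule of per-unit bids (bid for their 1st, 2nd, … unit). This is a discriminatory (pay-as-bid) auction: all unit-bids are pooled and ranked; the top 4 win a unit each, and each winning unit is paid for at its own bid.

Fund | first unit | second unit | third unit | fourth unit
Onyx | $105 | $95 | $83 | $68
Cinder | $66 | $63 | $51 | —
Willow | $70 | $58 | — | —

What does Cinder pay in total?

All unit-bids, highest first — top 4: 105 (Onyx-1), 95 (Onyx-2), 83 (Onyx-3), 70 (Willow-1)
Next rejected bid: $68 (not a price — pay-as-bid).
Cinder wins no units.

Cinder pays $0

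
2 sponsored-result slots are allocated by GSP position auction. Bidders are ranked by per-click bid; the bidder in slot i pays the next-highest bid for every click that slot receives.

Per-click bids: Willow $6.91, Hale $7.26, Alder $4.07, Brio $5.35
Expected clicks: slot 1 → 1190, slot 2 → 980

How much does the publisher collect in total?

Total revenue: $13465.90

Per-click bids in order: $7.26 (Hale) > $6.91 (Willow) > $5.35 (Brio) > …
Slot 1: Hale pays $6.91 × 1190 = $8222.90
Slot 2: Willow pays $5.35 × 980 = $5243.00
Total = $13465.90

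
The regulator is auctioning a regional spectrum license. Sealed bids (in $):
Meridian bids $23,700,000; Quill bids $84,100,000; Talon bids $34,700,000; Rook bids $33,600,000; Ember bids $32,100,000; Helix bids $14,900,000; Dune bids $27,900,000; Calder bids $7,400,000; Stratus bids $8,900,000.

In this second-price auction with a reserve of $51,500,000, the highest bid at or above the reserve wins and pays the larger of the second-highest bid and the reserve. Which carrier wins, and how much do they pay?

Sorting bids: 84,100,000 (Quill) > 34,700,000 (Talon) > 33,600,000 (Rook) > 32,100,000 (Ember) > 27,900,000 (Dune) > 23,700,000 (Meridian) > …
Quill has the top bid at or above the reserve ($84,100,000).
max(second-highest $34,700,000, reserve $51,500,000) = $51,500,000.

Quill pays $51,500,000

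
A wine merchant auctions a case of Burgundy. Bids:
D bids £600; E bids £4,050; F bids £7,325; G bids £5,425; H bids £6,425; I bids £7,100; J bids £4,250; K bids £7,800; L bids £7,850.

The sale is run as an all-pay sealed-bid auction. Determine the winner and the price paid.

All-pay sealed-bid auction: the highest bidder wins the item, but every bidder pays their own bid.
Bids ranked: 7,850 (L) > 7,800 (K) > 7,325 (F) > 7,100 (I) > 6,425 (H) > 5,425 (G) > …
L is highest and takes the item; every bidder forfeits their bid.

L pays £7,850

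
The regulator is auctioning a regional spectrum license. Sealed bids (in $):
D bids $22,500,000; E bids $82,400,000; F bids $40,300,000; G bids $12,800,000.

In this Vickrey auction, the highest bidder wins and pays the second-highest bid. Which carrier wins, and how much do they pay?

E pays $40,300,000

Vickrey auction: the highest bidder wins and pays the second-highest bid.
Bids in order: 82,400,000 (E) > 40,300,000 (F) > 22,500,000 (D) > 12,800,000 (G)
E is highest; pays the second-highest bid, $40,300,000.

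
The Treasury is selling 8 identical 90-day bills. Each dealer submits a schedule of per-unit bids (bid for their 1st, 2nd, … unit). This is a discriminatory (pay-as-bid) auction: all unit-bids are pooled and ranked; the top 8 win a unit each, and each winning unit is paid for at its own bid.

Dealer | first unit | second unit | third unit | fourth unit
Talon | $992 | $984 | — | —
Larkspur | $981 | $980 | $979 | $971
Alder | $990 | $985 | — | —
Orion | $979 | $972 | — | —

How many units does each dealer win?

Merging the schedules and taking the best 8: 992 (Talon-1), 990 (Alder-1), 985 (Alder-2), 984 (Talon-2), 981 (Larkspur-1), 980 (Larkspur-2), 979 (Larkspur-3), 979 (Orion-1)
Next rejected bid: $972 (not a price — pay-as-bid).
Allocation: Alder 2, Larkspur 3, Orion 1, Talon 2.

Alder 2, Larkspur 3, Orion 1, Talon 2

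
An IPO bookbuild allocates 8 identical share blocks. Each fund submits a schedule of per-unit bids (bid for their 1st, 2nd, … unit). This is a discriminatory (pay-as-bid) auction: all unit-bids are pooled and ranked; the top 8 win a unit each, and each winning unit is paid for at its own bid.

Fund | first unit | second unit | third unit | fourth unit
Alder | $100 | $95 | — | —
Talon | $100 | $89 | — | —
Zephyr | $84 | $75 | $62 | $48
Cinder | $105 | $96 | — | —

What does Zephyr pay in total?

Zephyr pays $159

Pooled unit-bids ranked (top 8): 105 (Cinder-1), 100 (Alder-1), 100 (Talon-1), 96 (Cinder-2), 95 (Alder-2), 89 (Talon-2), 84 (Zephyr-1), 75 (Zephyr-2)
Next rejected bid: $62 (not a price — pay-as-bid).
Zephyr's winning unit-bids: 84 + 75 = $159.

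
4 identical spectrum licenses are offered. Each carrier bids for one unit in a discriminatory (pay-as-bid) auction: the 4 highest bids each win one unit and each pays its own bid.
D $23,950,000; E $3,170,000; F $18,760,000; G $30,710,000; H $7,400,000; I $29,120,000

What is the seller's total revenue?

Sorting: 30,710,000 (G), 29,120,000 (I), 23,950,000 (D), 18,760,000 (F), 7,400,000 (H), 3,170,000 (E)
Top 4: G, I, D, F.
Total revenue = 30,710,000 + 29,120,000 + 23,950,000 + 18,760,000 = $102,540,000.

Total revenue: $102,540,000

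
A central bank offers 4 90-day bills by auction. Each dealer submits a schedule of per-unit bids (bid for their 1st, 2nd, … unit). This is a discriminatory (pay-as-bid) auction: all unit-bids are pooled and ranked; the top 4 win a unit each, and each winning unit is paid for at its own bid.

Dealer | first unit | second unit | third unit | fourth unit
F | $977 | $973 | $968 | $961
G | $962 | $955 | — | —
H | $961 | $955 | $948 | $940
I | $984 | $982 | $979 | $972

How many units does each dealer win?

All unit-bids, highest first — top 4: 984 (I-1), 982 (I-2), 979 (I-3), 977 (F-1)
Next rejected bid: $973 (not a price — pay-as-bid).
Allocation: F 1, I 3.

F 1, I 3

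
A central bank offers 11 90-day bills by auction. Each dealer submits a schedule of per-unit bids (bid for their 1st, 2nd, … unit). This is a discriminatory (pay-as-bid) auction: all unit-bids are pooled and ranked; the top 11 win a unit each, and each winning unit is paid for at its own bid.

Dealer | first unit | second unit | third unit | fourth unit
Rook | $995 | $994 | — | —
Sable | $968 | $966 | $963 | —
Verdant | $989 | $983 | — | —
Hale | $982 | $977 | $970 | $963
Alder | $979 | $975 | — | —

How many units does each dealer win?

Alder 2, Hale 3, Rook 2, Sable 2, Verdant 2

Merging the schedules and taking the best 11: 995 (Rook-1), 994 (Rook-2), 989 (Verdant-1), 983 (Verdant-2), 982 (Hale-1), 979 (Alder-1), 977 (Hale-2), 975 (Alder-2), 970 (Hale-3), 968 (Sable-1), 966 (Sable-2)
Next rejected bid: $963 (not a price — pay-as-bid).
Allocation: Alder 2, Hale 3, Rook 2, Sable 2, Verdant 2.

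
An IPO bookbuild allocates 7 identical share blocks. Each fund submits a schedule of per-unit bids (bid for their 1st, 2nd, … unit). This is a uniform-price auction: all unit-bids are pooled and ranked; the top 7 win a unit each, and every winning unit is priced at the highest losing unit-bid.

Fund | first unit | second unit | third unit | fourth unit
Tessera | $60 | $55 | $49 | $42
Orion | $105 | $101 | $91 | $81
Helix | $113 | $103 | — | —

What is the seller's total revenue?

Merging the schedules and taking the best 7: 113 (Helix-1), 105 (Orion-1), 103 (Helix-2), 101 (Orion-2), 91 (Orion-3), 81 (Orion-4), 60 (Tessera-1)
The (k+1)-th unit-bid is $55.
Allocation: Helix 2, Orion 4, Tessera 1. Every unit priced at $55.
Revenue = 7 × 55 = $385.

Total revenue: $385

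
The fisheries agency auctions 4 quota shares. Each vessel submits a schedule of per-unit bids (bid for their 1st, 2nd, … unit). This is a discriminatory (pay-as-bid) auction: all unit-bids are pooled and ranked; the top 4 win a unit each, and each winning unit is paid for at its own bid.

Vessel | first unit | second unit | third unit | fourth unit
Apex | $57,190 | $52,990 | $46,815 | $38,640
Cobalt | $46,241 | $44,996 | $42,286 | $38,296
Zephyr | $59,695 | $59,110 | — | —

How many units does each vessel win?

Merging the schedules and taking the best 4: 59,695 (Zephyr-1), 59,110 (Zephyr-2), 57,190 (Apex-1), 52,990 (Apex-2)
Next rejected bid: $46,815 (not a price — pay-as-bid).
Allocation: Apex 2, Zephyr 2.

Apex 2, Zephyr 2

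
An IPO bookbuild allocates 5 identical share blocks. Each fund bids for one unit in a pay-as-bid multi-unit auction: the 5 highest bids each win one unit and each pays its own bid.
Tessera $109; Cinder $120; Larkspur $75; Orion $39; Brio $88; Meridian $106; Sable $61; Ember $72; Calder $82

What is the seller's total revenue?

Ordering the bids: 120 (Cinder), 109 (Tessera), 106 (Meridian), 88 (Brio), 82 (Calder), 75 (Larkspur), 72 (Ember), …
Top 5: Cinder, Tessera, Meridian, Brio, Calder.
Total revenue = 120 + 109 + 106 + 88 + 82 = $505.

Total revenue: $505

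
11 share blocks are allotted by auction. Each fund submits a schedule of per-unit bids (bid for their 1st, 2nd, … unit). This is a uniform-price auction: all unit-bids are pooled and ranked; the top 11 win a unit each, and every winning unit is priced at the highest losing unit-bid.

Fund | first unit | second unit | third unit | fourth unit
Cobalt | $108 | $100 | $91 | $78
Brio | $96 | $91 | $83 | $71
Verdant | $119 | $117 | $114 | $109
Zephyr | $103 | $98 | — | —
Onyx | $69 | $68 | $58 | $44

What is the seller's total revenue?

Pooled unit-bids ranked (top 11): 119 (Verdant-1), 117 (Verdant-2), 114 (Verdant-3), 109 (Verdant-4), 108 (Cobalt-1), 103 (Zephyr-1), 100 (Cobalt-2), 98 (Zephyr-2), 96 (Brio-1), 91 (Cobalt-3), 91 (Brio-2)
Highest rejected unit-bid = $83.
Allocation: Brio 2, Cobalt 3, Verdant 4, Zephyr 2. Every unit priced at $83.
Revenue = 11 × 83 = $913.

Total revenue: $913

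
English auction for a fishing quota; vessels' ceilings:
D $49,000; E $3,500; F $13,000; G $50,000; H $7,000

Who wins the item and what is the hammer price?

Sorting limits: 50,000 (G) > 49,000 (D) > 13,000 (F) > 7,000 (H) > 3,500 (E)
D is the last rival to drop out, at $49,000; G remains and wins at that price.

G wins at $49,000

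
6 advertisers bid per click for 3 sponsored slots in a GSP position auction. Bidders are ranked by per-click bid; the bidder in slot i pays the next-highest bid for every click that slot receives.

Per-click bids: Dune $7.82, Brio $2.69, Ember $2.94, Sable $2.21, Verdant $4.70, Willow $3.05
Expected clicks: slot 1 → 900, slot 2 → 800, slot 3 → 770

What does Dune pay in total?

Dune pays $4230.00

Ranked by bid: $7.82 (Dune) > $4.70 (Verdant) > $3.05 (Willow) > $2.94 (Ember) > …
Dune holds slot 1 → pays next bid $4.70 × 900 clicks = $4230.00.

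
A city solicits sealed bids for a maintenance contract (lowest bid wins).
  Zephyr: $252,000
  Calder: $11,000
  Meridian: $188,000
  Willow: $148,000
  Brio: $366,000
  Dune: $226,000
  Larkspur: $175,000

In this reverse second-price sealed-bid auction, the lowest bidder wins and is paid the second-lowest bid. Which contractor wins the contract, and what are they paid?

Calder is paid $148,000

Sorting bids: 11,000 (Calder) < 148,000 (Willow) < 175,000 (Larkspur) < 188,000 (Meridian) < 226,000 (Dune) < 252,000 (Zephyr) < …
Calder wins with the lowest bid; price is set by the runner-up at $148,000.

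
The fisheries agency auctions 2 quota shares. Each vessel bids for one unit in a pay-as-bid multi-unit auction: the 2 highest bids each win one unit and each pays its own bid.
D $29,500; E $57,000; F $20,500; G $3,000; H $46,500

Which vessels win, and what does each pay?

Ordering the bids: 57,000 (E), 46,500 (H), 29,500 (D), 20,500 (F), …
The 2 highest are E, H.
Each winner pays its own bid: E $57,000, H $46,500.

E $57,000, H $46,500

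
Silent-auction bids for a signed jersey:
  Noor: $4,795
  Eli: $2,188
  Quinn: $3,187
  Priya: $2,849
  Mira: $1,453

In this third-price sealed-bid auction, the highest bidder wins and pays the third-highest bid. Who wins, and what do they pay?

Noor pays $2,849

Rule: the highest bidder wins and pays the third-highest bid.
Sorting bids: 4,795 (Noor) > 3,187 (Quinn) > 2,849 (Priya) > 2,188 (Eli) > 1,453 (Mira)
Noor wins; payment is bid #3 in the ranking = $2,849.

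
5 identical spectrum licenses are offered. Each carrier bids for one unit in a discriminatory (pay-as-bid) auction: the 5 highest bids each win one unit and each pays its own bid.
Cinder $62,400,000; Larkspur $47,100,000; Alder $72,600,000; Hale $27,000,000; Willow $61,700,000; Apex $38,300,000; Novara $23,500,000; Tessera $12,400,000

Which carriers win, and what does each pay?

Alder $72,600,000, Cinder $62,400,000, Willow $61,700,000, Larkspur $47,100,000, Apex $38,300,000

Sorting: 72,600,000 (Alder), 62,400,000 (Cinder), 61,700,000 (Willow), 47,100,000 (Larkspur), 38,300,000 (Apex), 27,000,000 (Hale), 23,500,000 (Novara), …
Top 5: Alder, Cinder, Willow, Larkspur, Apex.
Each winner pays its own bid: Alder $72,600,000, Cinder $62,400,000, Willow $61,700,000, Larkspur $47,100,000, Apex $38,300,000.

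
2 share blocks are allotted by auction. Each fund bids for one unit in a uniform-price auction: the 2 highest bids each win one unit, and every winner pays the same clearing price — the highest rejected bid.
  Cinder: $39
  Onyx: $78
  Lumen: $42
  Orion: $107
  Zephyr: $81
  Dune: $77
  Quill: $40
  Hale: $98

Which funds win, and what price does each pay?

Orion, Hale; each pays $81

Ordering the bids: 107 (Orion), 98 (Hale), 81 (Zephyr), 78 (Onyx), …
Winners (2 units): Orion, Hale.
Highest unsuccessful bid: $81 → clearing price.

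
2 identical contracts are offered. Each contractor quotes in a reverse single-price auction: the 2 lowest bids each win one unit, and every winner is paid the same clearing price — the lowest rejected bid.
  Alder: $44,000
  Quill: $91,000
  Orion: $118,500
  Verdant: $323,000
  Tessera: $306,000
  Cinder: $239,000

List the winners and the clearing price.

Alder, Quill; each is paid $118,500

Ordering the bids: 44,000 (Alder), 91,000 (Quill), 118,500 (Orion), 239,000 (Cinder), …
Lowest 2: Alder, Quill.
Clearing price = lowest rejected bid = $118,500.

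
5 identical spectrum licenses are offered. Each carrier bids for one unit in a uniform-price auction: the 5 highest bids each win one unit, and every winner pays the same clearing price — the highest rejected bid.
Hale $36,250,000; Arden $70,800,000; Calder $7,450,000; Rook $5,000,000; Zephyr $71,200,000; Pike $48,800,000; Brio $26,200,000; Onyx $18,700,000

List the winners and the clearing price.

Ordering the bids: 71,200,000 (Zephyr), 70,800,000 (Arden), 48,800,000 (Pike), 36,250,000 (Hale), 26,200,000 (Brio), 18,700,000 (Onyx), 7,450,000 (Calder), …
Winners (5 units): Zephyr, Arden, Pike, Hale, Brio.
Highest unsuccessful bid: $18,700,000 → clearing price.

Zephyr, Arden, Pike, Hale, Brio; each pays $18,700,000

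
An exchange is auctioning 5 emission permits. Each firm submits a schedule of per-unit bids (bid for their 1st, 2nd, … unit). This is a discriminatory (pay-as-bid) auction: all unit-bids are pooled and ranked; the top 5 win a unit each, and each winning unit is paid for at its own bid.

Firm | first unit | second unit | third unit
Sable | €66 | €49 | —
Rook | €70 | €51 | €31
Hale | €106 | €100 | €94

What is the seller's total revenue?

Total revenue: €436

All unit-bids, highest first — top 5: 106 (Hale-1), 100 (Hale-2), 94 (Hale-3), 70 (Rook-1), 66 (Sable-1)
Next rejected bid: €51 (not a price — pay-as-bid).
Each winning unit pays its own bid.
Revenue = 106 + 100 + 94 + 70 + 66 = €436.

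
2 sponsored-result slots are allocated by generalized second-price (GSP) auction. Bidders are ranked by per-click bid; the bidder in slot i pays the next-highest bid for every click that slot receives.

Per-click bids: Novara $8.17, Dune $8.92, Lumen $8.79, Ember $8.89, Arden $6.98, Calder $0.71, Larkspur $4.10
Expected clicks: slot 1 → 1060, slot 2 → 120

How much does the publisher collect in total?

Total revenue: $10478.20

Ranked by bid: $8.92 (Dune) > $8.89 (Ember) > $8.79 (Lumen) > …
Slot 1: Dune pays $8.89 × 1060 = $9423.40
Slot 2: Ember pays $8.79 × 120 = $1054.80
Total = $10478.20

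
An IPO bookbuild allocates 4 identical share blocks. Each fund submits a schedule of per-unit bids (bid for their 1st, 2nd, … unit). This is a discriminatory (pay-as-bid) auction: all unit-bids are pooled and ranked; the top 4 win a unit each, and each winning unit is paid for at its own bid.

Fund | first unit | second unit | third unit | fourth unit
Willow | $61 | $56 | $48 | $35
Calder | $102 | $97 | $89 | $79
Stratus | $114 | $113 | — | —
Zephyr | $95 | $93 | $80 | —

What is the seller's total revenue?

Total revenue: $426

Merging the schedules and taking the best 4: 114 (Stratus-1), 113 (Stratus-2), 102 (Calder-1), 97 (Calder-2)
Next rejected bid: $95 (not a price — pay-as-bid).
Each winning unit pays its own bid.
Revenue = 114 + 113 + 102 + 97 = $426.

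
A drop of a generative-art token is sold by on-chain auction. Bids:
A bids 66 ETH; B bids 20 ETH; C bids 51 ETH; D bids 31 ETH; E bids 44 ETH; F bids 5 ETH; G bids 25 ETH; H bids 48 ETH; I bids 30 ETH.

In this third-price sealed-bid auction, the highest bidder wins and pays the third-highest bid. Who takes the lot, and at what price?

Rule: the highest bidder wins and pays the third-highest bid.
Sorting bids: 66 (A) > 51 (C) > 48 (H) > 44 (E) > 31 (D) > 30 (I) > …
A is highest; pays the third-highest bid, 48 ETH.

A pays 48 ETH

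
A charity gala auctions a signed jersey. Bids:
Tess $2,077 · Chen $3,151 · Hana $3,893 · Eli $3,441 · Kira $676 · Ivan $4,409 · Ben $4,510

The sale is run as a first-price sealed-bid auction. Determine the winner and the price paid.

Bids ranked: 4,510 (Ben) > 4,409 (Ivan) > 3,893 (Hana) > 3,441 (Eli) > 3,151 (Chen) > 2,077 (Tess) > …
Ben has the highest bid and pays exactly that: $4,510.

Ben pays $4,510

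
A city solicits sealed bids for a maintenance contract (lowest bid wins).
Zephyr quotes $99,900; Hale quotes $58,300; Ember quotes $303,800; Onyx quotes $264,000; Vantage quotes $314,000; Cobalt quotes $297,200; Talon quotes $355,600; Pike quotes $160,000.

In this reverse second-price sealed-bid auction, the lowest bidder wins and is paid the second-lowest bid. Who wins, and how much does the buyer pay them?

Hale is paid $99,900

Rule: the lowest bidder wins and is paid the second-lowest bid.
Bids in order: 58,300 (Hale) < 99,900 (Zephyr) < 160,000 (Pike) < 264,000 (Onyx) < 297,200 (Cobalt) < 303,800 (Ember) < …
Second-price: Hale is paid Zephyr's bid of $99,900.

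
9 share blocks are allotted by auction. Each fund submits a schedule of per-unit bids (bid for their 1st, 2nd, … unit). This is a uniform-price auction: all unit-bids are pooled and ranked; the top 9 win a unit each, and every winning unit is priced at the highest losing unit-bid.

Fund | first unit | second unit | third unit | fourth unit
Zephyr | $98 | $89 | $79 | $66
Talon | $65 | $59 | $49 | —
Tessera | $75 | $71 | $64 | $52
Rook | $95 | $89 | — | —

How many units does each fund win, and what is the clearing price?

Pooled unit-bids ranked (top 9): 98 (Zephyr-1), 95 (Rook-1), 89 (Zephyr-2), 89 (Rook-2), 79 (Zephyr-3), 75 (Tessera-1), 71 (Tessera-2), 66 (Zephyr-4), 65 (Talon-1)
Highest rejected unit-bid = $64.
Allocation: Rook 2, Talon 1, Tessera 2, Zephyr 4.

Rook 2, Talon 1, Tessera 2, Zephyr 4; clearing price $64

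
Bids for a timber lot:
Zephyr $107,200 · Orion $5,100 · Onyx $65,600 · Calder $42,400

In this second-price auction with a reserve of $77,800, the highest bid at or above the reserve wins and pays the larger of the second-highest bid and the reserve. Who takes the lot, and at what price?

Second-price auction with a reserve of $77,800: the highest bid at or above the reserve wins and pays the larger of the second-highest bid and the reserve.
Sorting bids: 107,200 (Zephyr) > 65,600 (Onyx) > 42,400 (Calder) > 5,100 (Orion)
Highest eligible bid: Zephyr at $107,200.
max(second-highest $65,600, reserve $77,800) = $77,800.

Zephyr pays $77,800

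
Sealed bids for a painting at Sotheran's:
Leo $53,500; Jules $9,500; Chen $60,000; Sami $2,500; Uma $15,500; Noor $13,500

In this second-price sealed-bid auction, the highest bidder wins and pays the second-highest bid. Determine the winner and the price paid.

Second-price sealed-bid auction: the highest bidder wins and pays the second-highest bid.
Bids ranked: 60,000 (Chen) > 53,500 (Leo) > 15,500 (Uma) > 13,500 (Noor) > 9,500 (Jules) > 2,500 (Sami)
Chen wins with the highest bid; price is set by the runner-up at $53,500.

Chen pays $53,500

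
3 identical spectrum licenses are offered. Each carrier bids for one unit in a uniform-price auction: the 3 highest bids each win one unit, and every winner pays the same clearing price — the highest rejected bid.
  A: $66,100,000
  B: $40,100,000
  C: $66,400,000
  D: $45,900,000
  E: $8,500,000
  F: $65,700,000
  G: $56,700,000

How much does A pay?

Bids ranked high→low: 66,400,000 (C), 66,100,000 (A), 65,700,000 (F), 56,700,000 (G), 45,900,000 (D), …
The 3 highest are C, A, F.
Clearing price = highest rejected bid = $56,700,000.
A wins → pays $56,700,000.

A pays $56,700,000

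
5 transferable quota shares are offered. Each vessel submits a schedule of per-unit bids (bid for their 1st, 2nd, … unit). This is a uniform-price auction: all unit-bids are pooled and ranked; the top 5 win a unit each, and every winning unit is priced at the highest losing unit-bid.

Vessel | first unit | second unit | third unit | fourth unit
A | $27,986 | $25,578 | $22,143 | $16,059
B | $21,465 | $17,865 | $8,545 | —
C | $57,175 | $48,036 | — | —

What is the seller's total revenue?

Merging the schedules and taking the best 5: 57,175 (C-1), 48,036 (C-2), 27,986 (A-1), 25,578 (A-2), 22,143 (A-3)
First bid not allocated: $21,465.
Allocation: A 3, C 2. Every unit priced at $21,465.
Revenue = 5 × 21,465 = $107,325.

Total revenue: $107,325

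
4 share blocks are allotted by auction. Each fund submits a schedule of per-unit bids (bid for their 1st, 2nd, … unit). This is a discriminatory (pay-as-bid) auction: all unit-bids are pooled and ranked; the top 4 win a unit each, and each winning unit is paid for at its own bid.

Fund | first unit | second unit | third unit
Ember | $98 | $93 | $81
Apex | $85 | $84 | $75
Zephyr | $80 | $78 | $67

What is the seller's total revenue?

Pooled unit-bids ranked (top 4): 98 (Ember-1), 93 (Ember-2), 85 (Apex-1), 84 (Apex-2)
Next rejected bid: $81 (not a price — pay-as-bid).
Each winning unit pays its own bid.
Revenue = 98 + 93 + 85 + 84 = $360.

Total revenue: $360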